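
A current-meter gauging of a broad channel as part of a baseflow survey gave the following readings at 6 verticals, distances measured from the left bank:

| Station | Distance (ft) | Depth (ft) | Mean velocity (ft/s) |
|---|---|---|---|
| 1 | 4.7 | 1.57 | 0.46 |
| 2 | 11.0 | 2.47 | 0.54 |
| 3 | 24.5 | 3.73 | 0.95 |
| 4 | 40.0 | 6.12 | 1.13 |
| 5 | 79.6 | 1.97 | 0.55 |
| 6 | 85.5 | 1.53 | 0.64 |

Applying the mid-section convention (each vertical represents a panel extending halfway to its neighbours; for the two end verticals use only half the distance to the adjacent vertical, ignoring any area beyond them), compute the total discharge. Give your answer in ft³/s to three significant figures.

285 ft³/s

w_1 = (11.0 − 4.7)/2 = 3.15 ft; q_1 = 0.46 × 1.57 × 3.15 = 2.275 ft³/s
w_2 = (24.5 − 4.7)/2 = 9.9 ft; q_2 = 0.54 × 2.47 × 9.9 = 13.20 ft³/s
w_3 = (40.0 − 11.0)/2 = 14.5 ft; q_3 = 0.95 × 3.73 × 14.5 = 51.38 ft³/s
w_4 = (79.6 − 24.5)/2 = 27.55 ft; q_4 = 1.13 × 6.12 × 27.55 = 190.5 ft³/s
w_5 = (85.5 − 40.0)/2 = 22.75 ft; q_5 = 0.55 × 1.97 × 22.75 = 24.65 ft³/s
w_6 = (85.5 − 79.6)/2 = 2.95 ft; q_6 = 0.64 × 1.53 × 2.95 = 2.889 ft³/s
Q = Σ qᵢ = 284.9 ft³/s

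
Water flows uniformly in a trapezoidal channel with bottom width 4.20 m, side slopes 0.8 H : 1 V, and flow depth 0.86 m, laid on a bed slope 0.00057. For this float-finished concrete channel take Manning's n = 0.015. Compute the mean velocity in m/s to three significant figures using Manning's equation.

1.20 m/s

A = (b + z·y)·y = (4.20 + 0.8×0.86)×0.86 = 4.204 m²
P = b + 2y√(1+z²) = 4.20 + 2×0.86×√(1+0.8²) = 6.403 m
R = A/P = 4.204/6.403 = 0.6566 m
Q = (1/n)·A·R^(2/3)·S^(1/2) = (1/0.015) × 4.204 × 0.6566^(2/3) × 0.00057^(1/2) = 5.054 m³/s
V = Q/A = 5.054/4.204 = 1.202 m/s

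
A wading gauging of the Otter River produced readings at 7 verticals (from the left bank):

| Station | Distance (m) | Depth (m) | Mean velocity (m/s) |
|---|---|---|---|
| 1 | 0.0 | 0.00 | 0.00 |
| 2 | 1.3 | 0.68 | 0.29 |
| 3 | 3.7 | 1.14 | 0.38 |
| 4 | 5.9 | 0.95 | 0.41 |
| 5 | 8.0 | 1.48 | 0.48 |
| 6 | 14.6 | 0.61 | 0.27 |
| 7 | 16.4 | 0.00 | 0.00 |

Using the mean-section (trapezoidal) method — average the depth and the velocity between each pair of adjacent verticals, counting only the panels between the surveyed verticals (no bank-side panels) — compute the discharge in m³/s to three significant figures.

Panel 1-2: Δb = 1.3 m, d̄ = (0.00+0.68)/2 = 0.34, v̄ = (0.00+0.29)/2 = 0.145 → q = 1.3×0.34×0.145 = 0.06409 m³/s
Panel 2-3: Δb = 2.4 m, d̄ = (0.68+1.14)/2 = 0.91, v̄ = (0.29+0.38)/2 = 0.335 → q = 2.4×0.91×0.335 = 0.7316 m³/s
Panel 3-4: Δb = 2.2 m, d̄ = (1.14+0.95)/2 = 1.045, v̄ = (0.38+0.41)/2 = 0.395 → q = 2.2×1.045×0.395 = 0.9081 m³/s
Panel 4-5: Δb = 2.1 m, d̄ = (0.95+1.48)/2 = 1.215, v̄ = (0.41+0.48)/2 = 0.445 → q = 2.1×1.215×0.445 = 1.135 m³/s
Panel 5-6: Δb = 6.6 m, d̄ = (1.48+0.61)/2 = 1.045, v̄ = (0.48+0.27)/2 = 0.375 → q = 6.6×1.045×0.375 = 2.586 m³/s
Panel 6-7: Δb = 1.8 m, d̄ = (0.61+0.00)/2 = 0.305, v̄ = (0.27+0.00)/2 = 0.135 → q = 1.8×0.305×0.135 = 0.07412 m³/s
Q = Σ q = 5.500 m³/s

5.50 m³/s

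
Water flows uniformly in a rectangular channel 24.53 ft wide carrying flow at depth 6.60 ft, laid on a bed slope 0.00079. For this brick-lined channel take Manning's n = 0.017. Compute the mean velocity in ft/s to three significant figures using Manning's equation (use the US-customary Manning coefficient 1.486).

A = b·y = 24.53 × 6.60 = 161.9 ft²
P = b + 2y = 24.53 + 2×6.60 = 37.73 ft
R = A/P = 161.9/37.73 = 4.291 ft
Q = (1.486/n)·A·R^(2/3)·S^(1/2) = (1.486/0.017) × 161.9 × 4.291^(2/3) × 0.00079^(1/2) = 1050 ft³/s
V = Q/A = 1050/161.9 = 6.488 ft/s

6.49 ft/s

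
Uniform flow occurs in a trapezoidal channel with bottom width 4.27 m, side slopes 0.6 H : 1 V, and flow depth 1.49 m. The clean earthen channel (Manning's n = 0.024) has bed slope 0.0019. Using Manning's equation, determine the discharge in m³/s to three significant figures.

A = (b + z·y)·y = (4.27 + 0.6×1.49)×1.49 = 7.694 m²
P = b + 2y√(1+z²) = 4.27 + 2×1.49×√(1+0.6²) = 7.745 m
R = A/P = 7.694/7.745 = 0.9934 m
Q = (1/n)·A·R^(2/3)·S^(1/2) = (1/0.024) × 7.694 × 0.9934^(2/3) × 0.0019^(1/2) = 13.91 m³/s

13.9 m³/s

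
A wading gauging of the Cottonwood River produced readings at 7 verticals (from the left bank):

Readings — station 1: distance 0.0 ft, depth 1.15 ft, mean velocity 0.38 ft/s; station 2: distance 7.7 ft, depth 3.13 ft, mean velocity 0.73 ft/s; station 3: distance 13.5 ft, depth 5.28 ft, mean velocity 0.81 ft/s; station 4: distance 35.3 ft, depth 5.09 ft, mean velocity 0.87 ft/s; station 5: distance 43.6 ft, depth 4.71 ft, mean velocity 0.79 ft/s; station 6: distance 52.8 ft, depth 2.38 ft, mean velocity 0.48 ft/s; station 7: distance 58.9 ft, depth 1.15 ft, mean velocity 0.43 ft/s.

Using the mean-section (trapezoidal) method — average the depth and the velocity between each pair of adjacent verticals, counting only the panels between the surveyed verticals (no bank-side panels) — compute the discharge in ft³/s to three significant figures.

182 ft³/s

Panel 1-2: Δb = 7.7 ft, d̄ = (1.15+3.13)/2 = 2.14, v̄ = (0.38+0.73)/2 = 0.555 → q = 7.7×2.14×0.555 = 9.145 ft³/s
Panel 2-3: Δb = 5.8 ft, d̄ = (3.13+5.28)/2 = 4.205, v̄ = (0.73+0.81)/2 = 0.77 → q = 5.8×4.205×0.77 = 18.78 ft³/s
Panel 3-4: Δb = 21.8 ft, d̄ = (5.28+5.09)/2 = 5.185, v̄ = (0.81+0.87)/2 = 0.84 → q = 21.8×5.185×0.84 = 94.95 ft³/s
Panel 4-5: Δb = 8.3 ft, d̄ = (5.09+4.71)/2 = 4.9, v̄ = (0.87+0.79)/2 = 0.83 → q = 8.3×4.9×0.83 = 33.76 ft³/s
Panel 5-6: Δb = 9.2 ft, d̄ = (4.71+2.38)/2 = 3.545, v̄ = (0.79+0.48)/2 = 0.635 → q = 9.2×3.545×0.635 = 20.71 ft³/s
Panel 6-7: Δb = 6.1 ft, d̄ = (2.38+1.15)/2 = 1.765, v̄ = (0.48+0.43)/2 = 0.455 → q = 6.1×1.765×0.455 = 4.899 ft³/s
Q = Σ q = 182.2 ft³/s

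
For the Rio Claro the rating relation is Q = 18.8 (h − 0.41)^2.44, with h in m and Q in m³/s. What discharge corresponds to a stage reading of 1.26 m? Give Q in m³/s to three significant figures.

12.6 m³/s

Q = 18.8 × (1.26 − 0.41)^2.44 = 18.8 × 0.85^2.44 = 12.65 m³/s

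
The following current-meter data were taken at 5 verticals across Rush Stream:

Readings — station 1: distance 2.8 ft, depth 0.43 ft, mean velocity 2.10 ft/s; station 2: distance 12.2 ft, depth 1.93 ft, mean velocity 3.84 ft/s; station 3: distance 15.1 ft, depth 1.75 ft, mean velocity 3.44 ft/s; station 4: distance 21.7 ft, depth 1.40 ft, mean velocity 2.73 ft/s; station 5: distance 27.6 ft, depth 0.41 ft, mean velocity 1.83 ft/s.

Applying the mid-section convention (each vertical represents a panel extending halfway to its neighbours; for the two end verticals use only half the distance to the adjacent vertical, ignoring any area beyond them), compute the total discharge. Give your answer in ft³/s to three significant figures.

w_1 = (12.2 − 2.8)/2 = 4.7 ft; q_1 = 2.10 × 0.43 × 4.7 = 4.244 ft³/s
w_2 = (15.1 − 2.8)/2 = 6.15 ft; q_2 = 3.84 × 1.93 × 6.15 = 45.58 ft³/s
w_3 = (21.7 − 12.2)/2 = 4.75 ft; q_3 = 3.44 × 1.75 × 4.75 = 28.60 ft³/s
w_4 = (27.6 − 15.1)/2 = 6.25 ft; q_4 = 2.73 × 1.40 × 6.25 = 23.89 ft³/s
w_5 = (27.6 − 21.7)/2 = 2.95 ft; q_5 = 1.83 × 0.41 × 2.95 = 2.213 ft³/s
Q = Σ qᵢ = 104.5 ft³/s

105 ft³/s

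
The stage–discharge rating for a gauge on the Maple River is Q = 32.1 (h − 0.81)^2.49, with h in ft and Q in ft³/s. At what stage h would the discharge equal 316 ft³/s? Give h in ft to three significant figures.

h − h₀ = (Q/C)^(1/b) = (316/32.1)^(1/2.49) = 2.505 ft
h = 0.81 + 2.505 = 3.315 ft

3.32 ft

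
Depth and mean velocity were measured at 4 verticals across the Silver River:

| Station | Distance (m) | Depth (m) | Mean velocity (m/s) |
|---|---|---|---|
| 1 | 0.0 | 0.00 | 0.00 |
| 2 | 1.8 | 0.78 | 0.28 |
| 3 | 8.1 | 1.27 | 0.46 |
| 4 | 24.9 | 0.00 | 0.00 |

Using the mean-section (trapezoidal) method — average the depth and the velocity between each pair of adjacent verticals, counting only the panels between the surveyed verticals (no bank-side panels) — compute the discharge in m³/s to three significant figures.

Panel 1-2: Δb = 1.8 m, d̄ = (0.00+0.78)/2 = 0.39, v̄ = (0.00+0.28)/2 = 0.14 → q = 1.8×0.39×0.14 = 0.09828 m³/s
Panel 2-3: Δb = 6.3 m, d̄ = (0.78+1.27)/2 = 1.025, v̄ = (0.28+0.46)/2 = 0.37 → q = 6.3×1.025×0.37 = 2.389 m³/s
Panel 3-4: Δb = 16.8 m, d̄ = (1.27+0.00)/2 = 0.635, v̄ = (0.46+0.00)/2 = 0.23 → q = 16.8×0.635×0.23 = 2.454 m³/s
Q = Σ q = 4.941 m³/s

4.94 m³/s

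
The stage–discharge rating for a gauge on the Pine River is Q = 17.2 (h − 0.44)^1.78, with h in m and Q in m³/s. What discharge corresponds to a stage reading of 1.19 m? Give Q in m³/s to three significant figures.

10.3 m³/s

Q = 17.2 × (1.19 − 0.44)^1.78 = 17.2 × 0.75^1.78 = 10.31 m³/s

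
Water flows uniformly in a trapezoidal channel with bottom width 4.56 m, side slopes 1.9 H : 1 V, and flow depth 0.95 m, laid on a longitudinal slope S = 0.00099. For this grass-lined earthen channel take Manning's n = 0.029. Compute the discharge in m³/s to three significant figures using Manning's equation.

A = (b + z·y)·y = (4.56 + 1.9×0.95)×0.95 = 6.047 m²
P = b + 2y√(1+z²) = 4.56 + 2×0.95×√(1+1.9²) = 8.639 m
R = A/P = 6.047/8.639 = 0.6999 m
Q = (1/n)·A·R^(2/3)·S^(1/2) = (1/0.029) × 6.047 × 0.6999^(2/3) × 0.00099^(1/2) = 5.172 m³/s

5.17 m³/s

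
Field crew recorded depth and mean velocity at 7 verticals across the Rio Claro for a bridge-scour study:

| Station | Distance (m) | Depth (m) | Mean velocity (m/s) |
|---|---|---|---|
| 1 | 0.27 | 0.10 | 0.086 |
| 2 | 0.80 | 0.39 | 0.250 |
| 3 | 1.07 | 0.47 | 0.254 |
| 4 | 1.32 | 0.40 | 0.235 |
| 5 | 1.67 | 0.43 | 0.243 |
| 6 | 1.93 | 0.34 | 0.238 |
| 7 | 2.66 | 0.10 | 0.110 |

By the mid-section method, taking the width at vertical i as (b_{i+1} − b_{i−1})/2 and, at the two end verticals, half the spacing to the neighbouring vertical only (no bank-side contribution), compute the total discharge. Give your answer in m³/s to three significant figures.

w_1 = (0.80 − 0.27)/2 = 0.265 m; q_1 = 0.086 × 0.10 × 0.265 = 0.002279 m³/s
w_2 = (1.07 − 0.27)/2 = 0.4 m; q_2 = 0.250 × 0.39 × 0.4 = 0.03900 m³/s
w_3 = (1.32 − 0.80)/2 = 0.26 m; q_3 = 0.254 × 0.47 × 0.26 = 0.03104 m³/s
w_4 = (1.67 − 1.07)/2 = 0.3 m; q_4 = 0.235 × 0.40 × 0.3 = 0.02820 m³/s
w_5 = (1.93 − 1.32)/2 = 0.305 m; q_5 = 0.243 × 0.43 × 0.305 = 0.03187 m³/s
w_6 = (2.66 − 1.67)/2 = 0.495 m; q_6 = 0.238 × 0.34 × 0.495 = 0.04006 m³/s
w_7 = (2.66 − 1.93)/2 = 0.365 m; q_7 = 0.110 × 0.10 × 0.365 = 0.004015 m³/s
Q = Σ qᵢ = 0.1765 m³/s

0.176 m³/s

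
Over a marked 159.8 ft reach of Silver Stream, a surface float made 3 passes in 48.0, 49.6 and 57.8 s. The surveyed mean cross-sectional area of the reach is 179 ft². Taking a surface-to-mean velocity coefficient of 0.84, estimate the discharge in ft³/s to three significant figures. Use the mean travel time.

t̄ = (48.0 + 49.6 + 57.8) / 3 = 51.8 s
v_surface = L / t̄ = 159.8 / 51.8 = 3.085 ft/s
v_mean = 0.84 × 3.085 = 2.591 ft/s
Q = A × v_mean = 179 × 2.591 = 463.9 ft³/s

464 ft³/s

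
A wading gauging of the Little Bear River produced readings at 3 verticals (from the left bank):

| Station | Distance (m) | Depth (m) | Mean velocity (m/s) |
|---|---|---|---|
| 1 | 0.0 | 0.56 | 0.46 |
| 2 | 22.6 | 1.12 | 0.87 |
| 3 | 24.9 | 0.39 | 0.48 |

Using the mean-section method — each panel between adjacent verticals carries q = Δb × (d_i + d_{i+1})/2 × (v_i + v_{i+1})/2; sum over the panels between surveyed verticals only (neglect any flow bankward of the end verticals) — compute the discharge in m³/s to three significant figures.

13.8 m³/s

Panel 1-2: Δb = 22.6 m, d̄ = (0.56+1.12)/2 = 0.84, v̄ = (0.46+0.87)/2 = 0.665 → q = 22.6×0.84×0.665 = 12.62 m³/s
Panel 2-3: Δb = 2.3 m, d̄ = (1.12+0.39)/2 = 0.755, v̄ = (0.87+0.48)/2 = 0.675 → q = 2.3×0.755×0.675 = 1.172 m³/s
Q = Σ q = 13.80 m³/s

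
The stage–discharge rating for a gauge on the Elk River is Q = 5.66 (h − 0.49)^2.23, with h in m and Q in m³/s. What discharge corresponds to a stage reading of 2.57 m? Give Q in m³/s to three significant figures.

Q = 5.66 × (2.57 − 0.49)^2.23 = 5.66 × 2.08^2.23 = 28.98 m³/s

29.0 m³/s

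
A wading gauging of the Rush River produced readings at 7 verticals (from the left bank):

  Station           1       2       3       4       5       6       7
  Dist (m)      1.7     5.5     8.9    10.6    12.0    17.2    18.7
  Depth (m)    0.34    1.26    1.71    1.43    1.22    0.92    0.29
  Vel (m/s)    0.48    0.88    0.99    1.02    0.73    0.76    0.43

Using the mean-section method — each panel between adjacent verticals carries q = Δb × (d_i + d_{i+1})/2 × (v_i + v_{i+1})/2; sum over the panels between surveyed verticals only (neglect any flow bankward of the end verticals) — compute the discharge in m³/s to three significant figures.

15.8 m³/s

Panel 1-2: Δb = 3.8 m, d̄ = (0.34+1.26)/2 = 0.8, v̄ = (0.48+0.88)/2 = 0.68 → q = 3.8×0.8×0.68 = 2.067 m³/s
Panel 2-3: Δb = 3.4 m, d̄ = (1.26+1.71)/2 = 1.485, v̄ = (0.88+0.99)/2 = 0.935 → q = 3.4×1.485×0.935 = 4.721 m³/s
Panel 3-4: Δb = 1.7 m, d̄ = (1.71+1.43)/2 = 1.57, v̄ = (0.99+1.02)/2 = 1.005 → q = 1.7×1.57×1.005 = 2.682 m³/s
Panel 4-5: Δb = 1.4 m, d̄ = (1.43+1.22)/2 = 1.325, v̄ = (1.02+0.73)/2 = 0.875 → q = 1.4×1.325×0.875 = 1.623 m³/s
Panel 5-6: Δb = 5.2 m, d̄ = (1.22+0.92)/2 = 1.07, v̄ = (0.73+0.76)/2 = 0.745 → q = 5.2×1.07×0.745 = 4.145 m³/s
Panel 6-7: Δb = 1.5 m, d̄ = (0.92+0.29)/2 = 0.605, v̄ = (0.76+0.43)/2 = 0.595 → q = 1.5×0.605×0.595 = 0.5400 m³/s
Q = Σ q = 15.78 m³/s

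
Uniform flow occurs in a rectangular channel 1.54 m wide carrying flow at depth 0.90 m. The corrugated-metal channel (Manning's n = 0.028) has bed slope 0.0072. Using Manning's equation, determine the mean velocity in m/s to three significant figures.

A = b·y = 1.54 × 0.90 = 1.386 m²
P = b + 2y = 1.54 + 2×0.90 = 3.340 m
R = A/P = 1.386/3.340 = 0.4150 m
Q = (1/n)·A·R^(2/3)·S^(1/2) = (1/0.028) × 1.386 × 0.4150^(2/3) × 0.0072^(1/2) = 2.337 m³/s
V = Q/A = 2.337/1.386 = 1.686 m/s

1.69 m/s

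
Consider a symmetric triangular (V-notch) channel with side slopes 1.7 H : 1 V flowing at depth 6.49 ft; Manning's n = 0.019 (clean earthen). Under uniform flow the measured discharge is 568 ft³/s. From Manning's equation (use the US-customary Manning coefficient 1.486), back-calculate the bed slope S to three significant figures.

A = z·y² = 1.7×6.49² = 71.60 ft²
P = 2y√(1+z²) = 2×6.49×√(1+1.7²) = 25.60 ft
R = A/P = 71.60/25.60 = 2.797 ft
S = (Q·n / (1.486·A·R^(2/3)))² = (568×0.019 / (1.486×71.60×1.985))² = 0.002610

0.00261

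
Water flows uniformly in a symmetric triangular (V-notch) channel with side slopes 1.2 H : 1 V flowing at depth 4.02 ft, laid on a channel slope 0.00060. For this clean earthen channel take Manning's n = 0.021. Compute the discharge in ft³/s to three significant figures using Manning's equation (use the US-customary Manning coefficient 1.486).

44.9 ft³/s

A = z·y² = 1.2×4.02² = 19.39 ft²
P = 2y√(1+z²) = 2×4.02×√(1+1.2²) = 12.56 ft
R = A/P = 19.39/12.56 = 1.544 ft
Q = (1.486/n)·A·R^(2/3)·S^(1/2) = (1.486/0.021) × 19.39 × 1.544^(2/3) × 0.00060^(1/2) = 44.91 ft³/s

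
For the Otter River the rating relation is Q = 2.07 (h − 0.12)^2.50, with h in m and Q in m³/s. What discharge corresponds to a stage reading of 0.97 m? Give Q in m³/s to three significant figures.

1.38 m³/s

Q = 2.07 × (0.97 − 0.12)^2.50 = 2.07 × 0.85^2.50 = 1.379 m³/s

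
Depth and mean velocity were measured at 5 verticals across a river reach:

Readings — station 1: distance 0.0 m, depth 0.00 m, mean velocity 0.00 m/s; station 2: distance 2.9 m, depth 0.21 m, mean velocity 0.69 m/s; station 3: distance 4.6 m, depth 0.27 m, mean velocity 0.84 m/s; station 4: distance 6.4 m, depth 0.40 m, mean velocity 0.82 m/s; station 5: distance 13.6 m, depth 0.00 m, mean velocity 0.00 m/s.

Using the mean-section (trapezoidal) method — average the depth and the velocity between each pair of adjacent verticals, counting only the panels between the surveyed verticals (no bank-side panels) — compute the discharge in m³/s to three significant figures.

Panel 1-2: Δb = 2.9 m, d̄ = (0.00+0.21)/2 = 0.105, v̄ = (0.00+0.69)/2 = 0.345 → q = 2.9×0.105×0.345 = 0.1051 m³/s
Panel 2-3: Δb = 1.7 m, d̄ = (0.21+0.27)/2 = 0.24, v̄ = (0.69+0.84)/2 = 0.765 → q = 1.7×0.24×0.765 = 0.3121 m³/s
Panel 3-4: Δb = 1.8 m, d̄ = (0.27+0.40)/2 = 0.335, v̄ = (0.84+0.82)/2 = 0.83 → q = 1.8×0.335×0.83 = 0.5005 m³/s
Panel 4-5: Δb = 7.2 m, d̄ = (0.40+0.00)/2 = 0.2, v̄ = (0.82+0.00)/2 = 0.41 → q = 7.2×0.2×0.41 = 0.5904 m³/s
Q = Σ q = 1.508 m³/s

1.51 m³/s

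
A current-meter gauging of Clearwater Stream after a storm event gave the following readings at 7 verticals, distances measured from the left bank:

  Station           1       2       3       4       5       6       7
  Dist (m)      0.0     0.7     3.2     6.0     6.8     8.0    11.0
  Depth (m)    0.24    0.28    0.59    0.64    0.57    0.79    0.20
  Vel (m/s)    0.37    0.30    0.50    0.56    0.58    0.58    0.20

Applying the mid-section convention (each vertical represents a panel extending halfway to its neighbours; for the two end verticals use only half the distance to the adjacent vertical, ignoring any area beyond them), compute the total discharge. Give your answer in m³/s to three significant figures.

w_1 = (0.7 − 0.0)/2 = 0.35 m; q_1 = 0.37 × 0.24 × 0.35 = 0.03108 m³/s
w_2 = (3.2 − 0.0)/2 = 1.6 m; q_2 = 0.30 × 0.28 × 1.6 = 0.1344 m³/s
w_3 = (6.0 − 0.7)/2 = 2.65 m; q_3 = 0.50 × 0.59 × 2.65 = 0.7818 m³/s
w_4 = (6.8 − 3.2)/2 = 1.8 m; q_4 = 0.56 × 0.64 × 1.8 = 0.6451 m³/s
w_5 = (8.0 − 6.0)/2 = 1 m; q_5 = 0.58 × 0.57 × 1 = 0.3306 m³/s
w_6 = (11.0 − 6.8)/2 = 2.1 m; q_6 = 0.58 × 0.79 × 2.1 = 0.9622 m³/s
w_7 = (11.0 − 8.0)/2 = 1.5 m; q_7 = 0.20 × 0.20 × 1.5 = 0.06000 m³/s
Q = Σ qᵢ = 2.945 m³/s

2.95 m³/s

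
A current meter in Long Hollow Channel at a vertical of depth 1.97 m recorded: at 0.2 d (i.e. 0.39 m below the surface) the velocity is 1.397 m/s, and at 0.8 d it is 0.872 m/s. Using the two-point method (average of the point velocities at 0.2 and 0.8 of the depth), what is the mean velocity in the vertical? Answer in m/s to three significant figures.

v̄ = (1.397 + 0.872) / 2 = 1.135 m/s

1.13 m/s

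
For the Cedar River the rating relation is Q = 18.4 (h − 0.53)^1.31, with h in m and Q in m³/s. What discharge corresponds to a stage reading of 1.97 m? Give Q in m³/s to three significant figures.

29.7 m³/s

Q = 18.4 × (1.97 − 0.53)^1.31 = 18.4 × 1.44^1.31 = 29.67 m³/s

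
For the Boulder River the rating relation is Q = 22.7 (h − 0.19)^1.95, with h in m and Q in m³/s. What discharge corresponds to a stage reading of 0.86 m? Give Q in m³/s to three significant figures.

10.4 m³/s

Q = 22.7 × (0.86 − 0.19)^1.95 = 22.7 × 0.67^1.95 = 10.40 m³/s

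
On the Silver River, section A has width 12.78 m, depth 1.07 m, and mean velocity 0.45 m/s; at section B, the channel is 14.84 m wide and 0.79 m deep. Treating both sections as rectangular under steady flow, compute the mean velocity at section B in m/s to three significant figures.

0.525 m/s

Q = A₁V₁ = (12.78×1.07) × 0.45 = 6.154 m³/s
A₂ = 14.84 × 0.79 = 11.72 m²
V₂ = Q/A₂ = 6.154/11.72 = 0.5249 m/s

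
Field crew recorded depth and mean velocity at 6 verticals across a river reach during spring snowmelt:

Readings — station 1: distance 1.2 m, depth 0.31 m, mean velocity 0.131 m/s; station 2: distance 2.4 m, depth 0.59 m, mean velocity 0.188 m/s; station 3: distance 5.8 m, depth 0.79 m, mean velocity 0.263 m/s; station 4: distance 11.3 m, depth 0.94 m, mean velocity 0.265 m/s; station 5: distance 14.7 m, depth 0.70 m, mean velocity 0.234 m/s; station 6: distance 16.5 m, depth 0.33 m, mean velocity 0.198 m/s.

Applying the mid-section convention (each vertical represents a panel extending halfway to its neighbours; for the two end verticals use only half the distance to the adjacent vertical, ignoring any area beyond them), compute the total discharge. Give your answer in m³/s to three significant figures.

2.80 m³/s

w_1 = (2.4 − 1.2)/2 = 0.6 m; q_1 = 0.131 × 0.31 × 0.6 = 0.02437 m³/s
w_2 = (5.8 − 1.2)/2 = 2.3 m; q_2 = 0.188 × 0.59 × 2.3 = 0.2551 m³/s
w_3 = (11.3 − 2.4)/2 = 4.45 m; q_3 = 0.263 × 0.79 × 4.45 = 0.9246 m³/s
w_4 = (14.7 − 5.8)/2 = 4.45 m; q_4 = 0.265 × 0.94 × 4.45 = 1.108 m³/s
w_5 = (16.5 − 11.3)/2 = 2.6 m; q_5 = 0.234 × 0.70 × 2.6 = 0.4259 m³/s
w_6 = (16.5 − 14.7)/2 = 0.9 m; q_6 = 0.198 × 0.33 × 0.9 = 0.05881 m³/s
Q = Σ qᵢ = 2.797 m³/s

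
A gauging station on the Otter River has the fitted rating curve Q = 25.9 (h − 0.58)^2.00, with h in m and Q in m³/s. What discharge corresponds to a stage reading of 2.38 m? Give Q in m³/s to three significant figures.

Q = 25.9 × (2.38 − 0.58)^2.00 = 25.9 × 1.8^2.00 = 83.92 m³/s

83.9 m³/s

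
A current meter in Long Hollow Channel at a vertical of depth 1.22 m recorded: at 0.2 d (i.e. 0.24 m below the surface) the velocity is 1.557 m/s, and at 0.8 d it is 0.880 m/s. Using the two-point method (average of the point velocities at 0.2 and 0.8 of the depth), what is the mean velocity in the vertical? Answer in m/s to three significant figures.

1.22 m/s

v̄ = (1.557 + 0.880) / 2 = 1.219 m/s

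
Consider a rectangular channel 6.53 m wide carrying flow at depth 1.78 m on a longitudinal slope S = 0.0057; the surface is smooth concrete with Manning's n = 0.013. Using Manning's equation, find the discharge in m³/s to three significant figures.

74.2 m³/s

A = b·y = 6.53 × 1.78 = 11.62 m²
P = b + 2y = 6.53 + 2×1.78 = 10.09 m
R = A/P = 11.62/10.09 = 1.152 m
Q = (1/n)·A·R^(2/3)·S^(1/2) = (1/0.013) × 11.62 × 1.152^(2/3) × 0.0057^(1/2) = 74.18 m³/s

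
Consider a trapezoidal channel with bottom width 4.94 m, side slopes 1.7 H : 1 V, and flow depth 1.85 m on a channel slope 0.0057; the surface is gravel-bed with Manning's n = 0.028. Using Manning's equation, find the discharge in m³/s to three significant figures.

46.1 m³/s

A = (b + z·y)·y = (4.94 + 1.7×1.85)×1.85 = 14.96 m²
P = b + 2y√(1+z²) = 4.94 + 2×1.85×√(1+1.7²) = 12.24 m
R = A/P = 14.96/12.24 = 1.222 m
Q = (1/n)·A·R^(2/3)·S^(1/2) = (1/0.028) × 14.96 × 1.222^(2/3) × 0.0057^(1/2) = 46.10 m³/s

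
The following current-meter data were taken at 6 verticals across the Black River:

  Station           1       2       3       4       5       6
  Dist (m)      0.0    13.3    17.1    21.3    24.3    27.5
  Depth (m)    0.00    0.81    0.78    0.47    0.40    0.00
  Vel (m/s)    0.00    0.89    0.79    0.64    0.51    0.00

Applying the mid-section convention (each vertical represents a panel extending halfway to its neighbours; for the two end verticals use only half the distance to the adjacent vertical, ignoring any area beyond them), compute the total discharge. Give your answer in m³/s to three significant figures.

10.3 m³/s

w_2 = (17.1 − 0.0)/2 = 8.55 m; q_2 = 0.89 × 0.81 × 8.55 = 6.164 m³/s
w_3 = (21.3 − 13.3)/2 = 4 m; q_3 = 0.79 × 0.78 × 4 = 2.465 m³/s
w_4 = (24.3 − 17.1)/2 = 3.6 m; q_4 = 0.64 × 0.47 × 3.6 = 1.083 m³/s
w_5 = (27.5 − 21.3)/2 = 3.1 m; q_5 = 0.51 × 0.40 × 3.1 = 0.6324 m³/s
Stations 1, 6 contribute zero (depth or velocity is 0).
Q = Σ qᵢ = 10.34 m³/s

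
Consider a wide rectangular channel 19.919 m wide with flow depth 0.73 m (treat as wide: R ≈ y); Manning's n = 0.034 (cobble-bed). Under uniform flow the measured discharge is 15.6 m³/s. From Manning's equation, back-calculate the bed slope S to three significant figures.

0.00202

A = b·y = 19.919 × 0.73 = 14.54 m²
Wide channel: R ≈ y = 0.73 m
S = (Q·n / (1·A·R^(2/3)))² = (15.6×0.034 / (1×14.54×0.8107))² = 0.002024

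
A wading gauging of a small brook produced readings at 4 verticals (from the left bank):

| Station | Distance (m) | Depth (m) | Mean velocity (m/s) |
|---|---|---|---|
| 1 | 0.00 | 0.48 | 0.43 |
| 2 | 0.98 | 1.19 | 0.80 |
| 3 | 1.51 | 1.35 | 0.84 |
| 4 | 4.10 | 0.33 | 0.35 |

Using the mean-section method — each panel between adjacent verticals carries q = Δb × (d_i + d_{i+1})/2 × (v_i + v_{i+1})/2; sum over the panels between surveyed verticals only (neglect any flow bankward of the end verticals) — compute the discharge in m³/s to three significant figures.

Panel 1-2: Δb = 0.98 m, d̄ = (0.48+1.19)/2 = 0.835, v̄ = (0.43+0.80)/2 = 0.615 → q = 0.98×0.835×0.615 = 0.5033 m³/s
Panel 2-3: Δb = 0.53 m, d̄ = (1.19+1.35)/2 = 1.27, v̄ = (0.80+0.84)/2 = 0.82 → q = 0.53×1.27×0.82 = 0.5519 m³/s
Panel 3-4: Δb = 2.59 m, d̄ = (1.35+0.33)/2 = 0.84, v̄ = (0.84+0.35)/2 = 0.595 → q = 2.59×0.84×0.595 = 1.294 m³/s
Q = Σ q = 2.350 m³/s

2.35 m³/s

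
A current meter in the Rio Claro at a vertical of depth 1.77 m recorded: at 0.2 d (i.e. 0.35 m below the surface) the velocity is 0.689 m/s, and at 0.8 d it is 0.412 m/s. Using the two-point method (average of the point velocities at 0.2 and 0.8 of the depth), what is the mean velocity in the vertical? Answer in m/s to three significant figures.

v̄ = (0.689 + 0.412) / 2 = 0.5505 m/s

0.551 m/s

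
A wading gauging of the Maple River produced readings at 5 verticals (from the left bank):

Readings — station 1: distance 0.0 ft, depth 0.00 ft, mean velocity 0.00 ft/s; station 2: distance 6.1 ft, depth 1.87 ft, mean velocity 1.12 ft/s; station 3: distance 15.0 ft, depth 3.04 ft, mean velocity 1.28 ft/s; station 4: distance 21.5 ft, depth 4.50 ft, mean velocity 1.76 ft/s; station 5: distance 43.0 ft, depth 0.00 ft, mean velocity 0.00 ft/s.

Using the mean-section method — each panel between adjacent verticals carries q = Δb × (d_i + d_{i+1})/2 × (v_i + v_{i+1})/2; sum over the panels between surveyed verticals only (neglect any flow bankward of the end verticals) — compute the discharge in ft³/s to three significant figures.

Panel 1-2: Δb = 6.1 ft, d̄ = (0.00+1.87)/2 = 0.935, v̄ = (0.00+1.12)/2 = 0.56 → q = 6.1×0.935×0.56 = 3.194 ft³/s
Panel 2-3: Δb = 8.9 ft, d̄ = (1.87+3.04)/2 = 2.455, v̄ = (1.12+1.28)/2 = 1.2 → q = 8.9×2.455×1.2 = 26.22 ft³/s
Panel 3-4: Δb = 6.5 ft, d̄ = (3.04+4.50)/2 = 3.77, v̄ = (1.28+1.76)/2 = 1.52 → q = 6.5×3.77×1.52 = 37.25 ft³/s
Panel 4-5: Δb = 21.5 ft, d̄ = (4.50+0.00)/2 = 2.25, v̄ = (1.76+0.00)/2 = 0.88 → q = 21.5×2.25×0.88 = 42.57 ft³/s
Q = Σ q = 109.2 ft³/s

109 ft³/s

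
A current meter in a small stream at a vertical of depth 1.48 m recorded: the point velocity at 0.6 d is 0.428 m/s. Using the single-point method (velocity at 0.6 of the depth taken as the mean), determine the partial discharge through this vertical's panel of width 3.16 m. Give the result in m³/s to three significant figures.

2.00 m³/s

v̄ = v₀.₆ = 0.428 m/s
q = v̄ × d × w = 0.4280 × 1.48 × 3.16 = 2.002 m³/s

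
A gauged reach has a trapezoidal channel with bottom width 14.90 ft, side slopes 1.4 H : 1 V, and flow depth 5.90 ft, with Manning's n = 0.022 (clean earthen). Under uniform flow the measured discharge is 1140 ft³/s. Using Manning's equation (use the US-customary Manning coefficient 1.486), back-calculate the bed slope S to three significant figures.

A = (b + z·y)·y = (14.90 + 1.4×5.90)×5.90 = 136.6 ft²
P = b + 2y√(1+z²) = 14.90 + 2×5.90×√(1+1.4²) = 35.20 ft
R = A/P = 136.6/35.20 = 3.882 ft
S = (Q·n / (1.486·A·R^(2/3)))² = (1140×0.022 / (1.486×136.6×2.470))² = 0.002501

0.00250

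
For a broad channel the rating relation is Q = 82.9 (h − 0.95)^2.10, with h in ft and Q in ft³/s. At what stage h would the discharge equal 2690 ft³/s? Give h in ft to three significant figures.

6.19 ft

h − h₀ = (Q/C)^(1/b) = (2690/82.9)^(1/2.10) = 5.243 ft
h = 0.95 + 5.243 = 6.193 ft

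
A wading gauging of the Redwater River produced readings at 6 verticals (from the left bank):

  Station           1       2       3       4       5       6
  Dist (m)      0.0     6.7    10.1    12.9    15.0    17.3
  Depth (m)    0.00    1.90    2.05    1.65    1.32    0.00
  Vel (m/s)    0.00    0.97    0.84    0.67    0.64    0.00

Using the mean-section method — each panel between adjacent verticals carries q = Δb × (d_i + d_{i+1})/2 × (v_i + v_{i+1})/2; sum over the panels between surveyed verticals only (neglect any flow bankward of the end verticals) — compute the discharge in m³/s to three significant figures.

Panel 1-2: Δb = 6.7 m, d̄ = (0.00+1.90)/2 = 0.95, v̄ = (0.00+0.97)/2 = 0.485 → q = 6.7×0.95×0.485 = 3.087 m³/s
Panel 2-3: Δb = 3.4 m, d̄ = (1.90+2.05)/2 = 1.975, v̄ = (0.97+0.84)/2 = 0.905 → q = 3.4×1.975×0.905 = 6.077 m³/s
Panel 3-4: Δb = 2.8 m, d̄ = (2.05+1.65)/2 = 1.85, v̄ = (0.84+0.67)/2 = 0.755 → q = 2.8×1.85×0.755 = 3.911 m³/s
Panel 4-5: Δb = 2.1 m, d̄ = (1.65+1.32)/2 = 1.485, v̄ = (0.67+0.64)/2 = 0.655 → q = 2.1×1.485×0.655 = 2.043 m³/s
Panel 5-6: Δb = 2.3 m, d̄ = (1.32+0.00)/2 = 0.66, v̄ = (0.64+0.00)/2 = 0.32 → q = 2.3×0.66×0.32 = 0.4858 m³/s
Q = Σ q = 15.60 m³/s

15.6 m³/s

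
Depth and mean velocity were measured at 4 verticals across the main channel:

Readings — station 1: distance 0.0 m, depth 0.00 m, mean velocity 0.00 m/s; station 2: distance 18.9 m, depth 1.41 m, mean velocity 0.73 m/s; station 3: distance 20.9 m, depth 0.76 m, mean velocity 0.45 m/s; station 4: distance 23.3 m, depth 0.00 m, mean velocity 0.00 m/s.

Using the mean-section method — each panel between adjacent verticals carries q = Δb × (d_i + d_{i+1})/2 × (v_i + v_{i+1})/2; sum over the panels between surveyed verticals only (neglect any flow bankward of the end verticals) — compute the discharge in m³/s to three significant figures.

Panel 1-2: Δb = 18.9 m, d̄ = (0.00+1.41)/2 = 0.705, v̄ = (0.00+0.73)/2 = 0.365 → q = 18.9×0.705×0.365 = 4.863 m³/s
Panel 2-3: Δb = 2 m, d̄ = (1.41+0.76)/2 = 1.085, v̄ = (0.73+0.45)/2 = 0.59 → q = 2×1.085×0.59 = 1.280 m³/s
Panel 3-4: Δb = 2.4 m, d̄ = (0.76+0.00)/2 = 0.38, v̄ = (0.45+0.00)/2 = 0.225 → q = 2.4×0.38×0.225 = 0.2052 m³/s
Q = Σ q = 6.349 m³/s

6.35 m³/s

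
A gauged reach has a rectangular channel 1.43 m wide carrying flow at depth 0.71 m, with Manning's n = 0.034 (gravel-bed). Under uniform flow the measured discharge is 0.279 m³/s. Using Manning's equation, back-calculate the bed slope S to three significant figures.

A = b·y = 1.43 × 0.71 = 1.015 m²
P = b + 2y = 1.43 + 2×0.71 = 2.850 m
R = A/P = 1.015/2.850 = 0.3562 m
S = (Q·n / (1·A·R^(2/3)))² = (0.279×0.034 / (1×1.015×0.5025))² = 0.0003457

0.000346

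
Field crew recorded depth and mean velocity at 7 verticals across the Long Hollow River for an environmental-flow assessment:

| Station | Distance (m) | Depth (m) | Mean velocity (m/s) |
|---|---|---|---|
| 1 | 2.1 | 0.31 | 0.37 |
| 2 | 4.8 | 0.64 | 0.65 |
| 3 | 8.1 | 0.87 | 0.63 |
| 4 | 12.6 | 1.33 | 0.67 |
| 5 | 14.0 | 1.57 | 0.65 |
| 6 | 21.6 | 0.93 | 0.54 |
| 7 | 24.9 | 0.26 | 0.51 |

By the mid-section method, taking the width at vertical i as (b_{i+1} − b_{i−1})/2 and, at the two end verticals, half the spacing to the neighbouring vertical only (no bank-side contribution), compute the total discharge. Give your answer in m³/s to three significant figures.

13.7 m³/s

w_1 = (4.8 − 2.1)/2 = 1.35 m; q_1 = 0.37 × 0.31 × 1.35 = 0.1548 m³/s
w_2 = (8.1 − 2.1)/2 = 3 m; q_2 = 0.65 × 0.64 × 3 = 1.248 m³/s
w_3 = (12.6 − 4.8)/2 = 3.9 m; q_3 = 0.63 × 0.87 × 3.9 = 2.138 m³/s
w_4 = (14.0 − 8.1)/2 = 2.95 m; q_4 = 0.67 × 1.33 × 2.95 = 2.629 m³/s
w_5 = (21.6 − 12.6)/2 = 4.5 m; q_5 = 0.65 × 1.57 × 4.5 = 4.592 m³/s
w_6 = (24.9 − 14.0)/2 = 5.45 m; q_6 = 0.54 × 0.93 × 5.45 = 2.737 m³/s
w_7 = (24.9 − 21.6)/2 = 1.65 m; q_7 = 0.51 × 0.26 × 1.65 = 0.2188 m³/s
Q = Σ qᵢ = 13.72 m³/s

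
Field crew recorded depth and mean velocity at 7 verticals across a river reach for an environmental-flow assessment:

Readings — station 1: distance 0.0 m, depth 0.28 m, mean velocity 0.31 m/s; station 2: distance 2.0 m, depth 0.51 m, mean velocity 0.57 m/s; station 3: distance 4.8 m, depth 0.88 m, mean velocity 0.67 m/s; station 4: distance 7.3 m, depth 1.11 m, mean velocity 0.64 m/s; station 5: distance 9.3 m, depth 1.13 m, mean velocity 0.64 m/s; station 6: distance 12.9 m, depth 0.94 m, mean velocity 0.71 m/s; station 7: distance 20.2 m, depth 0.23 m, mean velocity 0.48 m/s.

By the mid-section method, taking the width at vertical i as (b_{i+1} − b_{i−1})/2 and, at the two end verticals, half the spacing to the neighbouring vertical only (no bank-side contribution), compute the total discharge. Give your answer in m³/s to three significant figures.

w_1 = (2.0 − 0.0)/2 = 1 m; q_1 = 0.31 × 0.28 × 1 = 0.08680 m³/s
w_2 = (4.8 − 0.0)/2 = 2.4 m; q_2 = 0.57 × 0.51 × 2.4 = 0.6977 m³/s
w_3 = (7.3 − 2.0)/2 = 2.65 m; q_3 = 0.67 × 0.88 × 2.65 = 1.562 m³/s
w_4 = (9.3 − 4.8)/2 = 2.25 m; q_4 = 0.64 × 1.11 × 2.25 = 1.598 m³/s
w_5 = (12.9 − 7.3)/2 = 2.8 m; q_5 = 0.64 × 1.13 × 2.8 = 2.025 m³/s
w_6 = (20.2 − 9.3)/2 = 5.45 m; q_6 = 0.71 × 0.94 × 5.45 = 3.637 m³/s
w_7 = (20.2 − 12.9)/2 = 3.65 m; q_7 = 0.48 × 0.23 × 3.65 = 0.4030 m³/s
Q = Σ qᵢ = 10.01 m³/s

10.0 m³/s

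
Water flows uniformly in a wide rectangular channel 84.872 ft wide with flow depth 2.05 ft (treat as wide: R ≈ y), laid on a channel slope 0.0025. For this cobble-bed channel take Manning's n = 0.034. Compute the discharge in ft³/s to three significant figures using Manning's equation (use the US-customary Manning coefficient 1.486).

A = b·y = 84.872 × 2.05 = 174.0 ft²
Wide channel: R ≈ y = 2.05 ft
Q = (1.486/n)·A·R^(2/3)·S^(1/2) = (1.486/0.034) × 174.0 × 2.050^(2/3) × 0.0025^(1/2) = 613.6 ft³/s

614 ft³/s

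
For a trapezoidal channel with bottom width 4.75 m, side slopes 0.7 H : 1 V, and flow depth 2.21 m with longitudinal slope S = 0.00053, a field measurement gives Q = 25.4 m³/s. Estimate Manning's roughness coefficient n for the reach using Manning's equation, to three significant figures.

0.0156

A = (b + z·y)·y = (4.75 + 0.7×2.21)×2.21 = 13.92 m²
P = b + 2y√(1+z²) = 4.75 + 2×2.21×√(1+0.7²) = 10.15 m
R = A/P = 13.92/10.15 = 1.372 m
n = (1/Q)·A·R^(2/3)·S^(1/2) = (1/25.4) × 13.92 × 1.235 × 0.02302 = 0.01557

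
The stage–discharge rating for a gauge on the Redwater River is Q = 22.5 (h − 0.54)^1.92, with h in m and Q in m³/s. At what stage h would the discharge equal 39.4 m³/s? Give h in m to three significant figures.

h − h₀ = (Q/C)^(1/b) = (39.4/22.5)^(1/1.92) = 1.339 m
h = 0.54 + 1.339 = 1.879 m

1.88 m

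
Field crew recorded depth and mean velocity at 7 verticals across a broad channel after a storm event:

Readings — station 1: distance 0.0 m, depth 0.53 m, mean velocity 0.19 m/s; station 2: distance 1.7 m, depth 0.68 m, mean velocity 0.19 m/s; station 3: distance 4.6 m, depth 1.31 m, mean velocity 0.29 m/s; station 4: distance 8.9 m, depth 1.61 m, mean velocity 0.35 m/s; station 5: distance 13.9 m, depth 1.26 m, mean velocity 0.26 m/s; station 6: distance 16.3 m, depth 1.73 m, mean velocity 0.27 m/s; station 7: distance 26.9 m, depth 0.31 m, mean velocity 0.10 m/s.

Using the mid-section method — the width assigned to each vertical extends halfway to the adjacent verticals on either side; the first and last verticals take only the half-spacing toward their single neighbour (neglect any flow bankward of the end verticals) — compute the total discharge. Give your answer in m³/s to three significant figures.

w_1 = (1.7 − 0.0)/2 = 0.85 m; q_1 = 0.19 × 0.53 × 0.85 = 0.08560 m³/s
w_2 = (4.6 − 0.0)/2 = 2.3 m; q_2 = 0.19 × 0.68 × 2.3 = 0.2972 m³/s
w_3 = (8.9 − 1.7)/2 = 3.6 m; q_3 = 0.29 × 1.31 × 3.6 = 1.368 m³/s
w_4 = (13.9 − 4.6)/2 = 4.65 m; q_4 = 0.35 × 1.61 × 4.65 = 2.620 m³/s
w_5 = (16.3 − 8.9)/2 = 3.7 m; q_5 = 0.26 × 1.26 × 3.7 = 1.212 m³/s
w_6 = (26.9 − 13.9)/2 = 6.5 m; q_6 = 0.27 × 1.73 × 6.5 = 3.036 m³/s
w_7 = (26.9 − 16.3)/2 = 5.3 m; q_7 = 0.10 × 0.31 × 5.3 = 0.1643 m³/s
Q = Σ qᵢ = 8.783 m³/s

8.78 m³/s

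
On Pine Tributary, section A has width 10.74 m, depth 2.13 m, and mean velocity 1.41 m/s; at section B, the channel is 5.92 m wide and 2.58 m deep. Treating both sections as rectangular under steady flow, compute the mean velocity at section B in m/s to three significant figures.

Q = A₁V₁ = (10.74×2.13) × 1.41 = 32.26 m³/s
A₂ = 5.92 × 2.58 = 15.27 m²
V₂ = Q/A₂ = 32.26/15.27 = 2.112 m/s

2.11 m/s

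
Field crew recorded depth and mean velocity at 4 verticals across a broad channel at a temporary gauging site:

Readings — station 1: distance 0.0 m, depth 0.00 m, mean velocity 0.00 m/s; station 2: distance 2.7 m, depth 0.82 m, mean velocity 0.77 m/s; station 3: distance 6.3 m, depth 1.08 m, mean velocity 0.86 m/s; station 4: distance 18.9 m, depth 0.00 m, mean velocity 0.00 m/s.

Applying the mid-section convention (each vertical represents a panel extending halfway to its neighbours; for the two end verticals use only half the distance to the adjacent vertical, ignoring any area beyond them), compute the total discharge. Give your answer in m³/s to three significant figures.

w_2 = (6.3 − 0.0)/2 = 3.15 m; q_2 = 0.77 × 0.82 × 3.15 = 1.989 m³/s
w_3 = (18.9 − 2.7)/2 = 8.1 m; q_3 = 0.86 × 1.08 × 8.1 = 7.523 m³/s
Stations 1, 4 contribute zero (depth or velocity is 0).
Q = Σ qᵢ = 9.512 m³/s

9.51 m³/s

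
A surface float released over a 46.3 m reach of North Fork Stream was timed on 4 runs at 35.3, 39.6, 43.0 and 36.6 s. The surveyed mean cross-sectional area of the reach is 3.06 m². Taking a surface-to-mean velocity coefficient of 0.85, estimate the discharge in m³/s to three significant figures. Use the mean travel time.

t̄ = (35.3 + 39.6 + 43.0 + 36.6) / 4 = 38.625 s
v_surface = L / t̄ = 46.3 / 38.625 = 1.199 m/s
v_mean = 0.85 × 1.199 = 1.019 m/s
Q = A × v_mean = 3.06 × 1.019 = 3.118 m³/s

3.12 m³/s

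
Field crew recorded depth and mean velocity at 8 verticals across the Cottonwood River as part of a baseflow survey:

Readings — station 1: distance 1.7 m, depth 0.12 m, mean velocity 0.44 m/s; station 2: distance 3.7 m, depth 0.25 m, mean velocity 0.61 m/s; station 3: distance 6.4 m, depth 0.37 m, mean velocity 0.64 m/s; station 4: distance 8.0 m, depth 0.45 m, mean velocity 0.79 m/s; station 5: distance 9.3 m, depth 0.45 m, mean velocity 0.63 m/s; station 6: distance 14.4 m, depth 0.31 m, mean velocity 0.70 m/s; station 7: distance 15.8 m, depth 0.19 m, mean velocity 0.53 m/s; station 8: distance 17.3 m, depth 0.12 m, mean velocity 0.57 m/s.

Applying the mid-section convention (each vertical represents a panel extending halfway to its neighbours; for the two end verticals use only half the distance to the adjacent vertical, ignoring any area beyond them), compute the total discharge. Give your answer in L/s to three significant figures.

3250 L/s

w_1 = (3.7 − 1.7)/2 = 1 m; q_1 = 0.44 × 0.12 × 1 = 0.05280 m³/s
w_2 = (6.4 − 1.7)/2 = 2.35 m; q_2 = 0.61 × 0.25 × 2.35 = 0.3584 m³/s
w_3 = (8.0 − 3.7)/2 = 2.15 m; q_3 = 0.64 × 0.37 × 2.15 = 0.5091 m³/s
w_4 = (9.3 − 6.4)/2 = 1.45 m; q_4 = 0.79 × 0.45 × 1.45 = 0.5155 m³/s
w_5 = (14.4 − 8.0)/2 = 3.2 m; q_5 = 0.63 × 0.45 × 3.2 = 0.9072 m³/s
w_6 = (15.8 − 9.3)/2 = 3.25 m; q_6 = 0.70 × 0.31 × 3.25 = 0.7053 m³/s
w_7 = (17.3 − 14.4)/2 = 1.45 m; q_7 = 0.53 × 0.19 × 1.45 = 0.1460 m³/s
w_8 = (17.3 − 15.8)/2 = 0.75 m; q_8 = 0.57 × 0.12 × 0.75 = 0.05130 m³/s
Q = Σ qᵢ = 3.246 m³/s
= 3.246 × 1000 = 3246 L/s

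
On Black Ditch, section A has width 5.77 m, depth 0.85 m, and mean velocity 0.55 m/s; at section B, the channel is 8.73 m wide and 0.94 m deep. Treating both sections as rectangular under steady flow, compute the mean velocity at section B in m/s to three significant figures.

Q = A₁V₁ = (5.77×0.85) × 0.55 = 2.697 m³/s
A₂ = 8.73 × 0.94 = 8.206 m²
V₂ = Q/A₂ = 2.697/8.206 = 0.3287 m/s

0.329 m/s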